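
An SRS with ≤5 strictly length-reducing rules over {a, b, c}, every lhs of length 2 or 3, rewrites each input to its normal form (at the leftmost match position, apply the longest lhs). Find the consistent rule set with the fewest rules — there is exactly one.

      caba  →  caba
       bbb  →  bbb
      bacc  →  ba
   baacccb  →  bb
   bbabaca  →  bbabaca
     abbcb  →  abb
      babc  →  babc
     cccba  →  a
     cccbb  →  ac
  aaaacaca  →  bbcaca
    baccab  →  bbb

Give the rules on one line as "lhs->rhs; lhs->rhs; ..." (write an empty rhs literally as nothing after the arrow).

  | caba
  | bbb
  | bacc => ba
  | baacccb => bbcccb => bbcb => bb

aa->b; cb->; cbb->ac; cc->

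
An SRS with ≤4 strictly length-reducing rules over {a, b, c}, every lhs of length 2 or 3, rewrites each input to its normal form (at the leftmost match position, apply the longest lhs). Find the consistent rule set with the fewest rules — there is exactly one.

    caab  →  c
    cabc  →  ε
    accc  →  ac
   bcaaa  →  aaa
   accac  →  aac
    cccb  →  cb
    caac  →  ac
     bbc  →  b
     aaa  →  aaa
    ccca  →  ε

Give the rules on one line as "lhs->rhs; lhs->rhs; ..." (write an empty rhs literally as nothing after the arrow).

ab->c; bc->; ca->; cc->

  | caab => ab => c
  | cabc => bc => ε
  | accc => ac
  | bcaaa => aaa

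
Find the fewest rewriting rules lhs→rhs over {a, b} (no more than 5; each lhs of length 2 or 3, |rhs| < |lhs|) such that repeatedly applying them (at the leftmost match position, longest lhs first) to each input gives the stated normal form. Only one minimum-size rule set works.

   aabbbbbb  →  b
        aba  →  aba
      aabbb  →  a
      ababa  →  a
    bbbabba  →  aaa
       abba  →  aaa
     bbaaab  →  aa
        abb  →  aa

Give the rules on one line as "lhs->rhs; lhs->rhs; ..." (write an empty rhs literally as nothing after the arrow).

  | aabbbbbb => bbbbb => bbb => b
  | aba
  | aabbb => bb => a
  | ababa => aaba => a

aab->; bab->ab; bb->a; bbb->b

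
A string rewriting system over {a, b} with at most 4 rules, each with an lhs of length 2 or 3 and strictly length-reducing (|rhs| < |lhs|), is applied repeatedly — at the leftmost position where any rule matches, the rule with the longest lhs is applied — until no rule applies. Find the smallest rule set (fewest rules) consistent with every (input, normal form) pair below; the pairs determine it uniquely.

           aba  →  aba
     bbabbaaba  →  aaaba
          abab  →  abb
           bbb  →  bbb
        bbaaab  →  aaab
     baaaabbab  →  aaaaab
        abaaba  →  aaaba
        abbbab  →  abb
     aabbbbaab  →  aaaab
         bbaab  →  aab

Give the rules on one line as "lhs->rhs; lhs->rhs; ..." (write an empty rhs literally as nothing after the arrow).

  | aba
  | bbabbaaba => abbaaba => aaaba
  | abab => abb
  | bbb

baa->aa; bab->bb; bba->a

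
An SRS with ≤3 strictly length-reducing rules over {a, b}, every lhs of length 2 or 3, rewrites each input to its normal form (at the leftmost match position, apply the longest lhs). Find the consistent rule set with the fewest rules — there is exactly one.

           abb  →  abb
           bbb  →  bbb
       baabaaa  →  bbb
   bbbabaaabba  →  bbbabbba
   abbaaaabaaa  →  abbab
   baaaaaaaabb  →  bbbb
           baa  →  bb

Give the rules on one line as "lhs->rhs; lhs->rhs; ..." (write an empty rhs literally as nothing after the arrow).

aa->b; aaa->

  | abb
  | bbb
  | baabaaa => bbbaaa => bbb
  | bbbabaaabba => bbbabbba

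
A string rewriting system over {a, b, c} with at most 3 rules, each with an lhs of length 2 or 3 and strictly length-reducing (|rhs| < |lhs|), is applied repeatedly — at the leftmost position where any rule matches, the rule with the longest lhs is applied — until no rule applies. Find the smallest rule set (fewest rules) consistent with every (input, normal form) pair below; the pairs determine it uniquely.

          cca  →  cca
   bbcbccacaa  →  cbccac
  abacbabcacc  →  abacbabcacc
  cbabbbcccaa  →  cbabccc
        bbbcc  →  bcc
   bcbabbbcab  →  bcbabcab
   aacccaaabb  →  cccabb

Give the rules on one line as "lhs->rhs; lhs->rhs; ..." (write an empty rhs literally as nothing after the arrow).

aa->; bbc->c

  | cca
  | bbcbccacaa => cbccacaa => cbccac
  | abacbabcacc
  | cbabbbcccaa => cbabcccaa => cbabccc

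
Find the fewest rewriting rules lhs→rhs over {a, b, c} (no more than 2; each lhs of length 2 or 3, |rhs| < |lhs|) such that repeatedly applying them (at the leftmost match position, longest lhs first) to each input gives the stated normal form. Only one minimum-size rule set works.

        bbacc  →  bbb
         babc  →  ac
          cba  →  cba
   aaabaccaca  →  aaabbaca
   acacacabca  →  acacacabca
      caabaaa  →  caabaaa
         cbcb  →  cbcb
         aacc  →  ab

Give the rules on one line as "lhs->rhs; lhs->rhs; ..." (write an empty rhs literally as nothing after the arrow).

  | bbacc => bbb
  | babc => ac
  | cba
  | aaabaccaca => aaabbaca

acc->b; bab->a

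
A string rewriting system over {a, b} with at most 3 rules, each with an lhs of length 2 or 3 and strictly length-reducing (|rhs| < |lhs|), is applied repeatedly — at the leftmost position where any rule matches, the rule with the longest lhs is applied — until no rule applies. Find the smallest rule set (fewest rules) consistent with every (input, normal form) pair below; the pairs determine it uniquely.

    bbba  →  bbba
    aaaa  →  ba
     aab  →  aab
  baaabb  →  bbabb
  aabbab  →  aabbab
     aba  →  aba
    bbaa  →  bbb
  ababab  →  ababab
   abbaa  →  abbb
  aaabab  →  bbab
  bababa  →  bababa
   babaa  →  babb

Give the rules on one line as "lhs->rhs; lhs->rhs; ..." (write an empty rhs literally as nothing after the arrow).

aaa->b; baa->bb

  | bbba
  | aaaa => ba
  | aab
  | baaabb => bbabb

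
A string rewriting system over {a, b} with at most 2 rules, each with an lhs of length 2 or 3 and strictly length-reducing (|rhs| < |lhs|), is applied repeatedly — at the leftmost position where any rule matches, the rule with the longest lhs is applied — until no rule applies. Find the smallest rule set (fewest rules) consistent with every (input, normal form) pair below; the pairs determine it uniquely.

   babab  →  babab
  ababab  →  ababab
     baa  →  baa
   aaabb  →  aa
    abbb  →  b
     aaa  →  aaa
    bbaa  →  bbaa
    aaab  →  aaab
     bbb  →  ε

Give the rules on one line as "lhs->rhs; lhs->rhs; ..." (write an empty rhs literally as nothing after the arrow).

  | babab
  | ababab
  | baa
  | aaabb => aa

abb->; bbb->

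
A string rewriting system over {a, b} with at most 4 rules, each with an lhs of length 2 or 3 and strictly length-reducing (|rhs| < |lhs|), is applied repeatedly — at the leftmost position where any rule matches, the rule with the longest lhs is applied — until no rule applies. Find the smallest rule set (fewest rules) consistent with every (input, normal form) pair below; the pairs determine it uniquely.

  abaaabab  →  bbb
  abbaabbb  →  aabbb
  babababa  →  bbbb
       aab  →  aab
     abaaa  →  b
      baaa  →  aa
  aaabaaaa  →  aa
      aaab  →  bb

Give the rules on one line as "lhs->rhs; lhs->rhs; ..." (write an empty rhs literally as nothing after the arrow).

  | abaaabab => aaaabab => babab => bbab => bbb
  | abbaabbb => ababbb => aabbb
  | babababa => bbababa => bbbaba => bbbba => bbbb
  | aab

aaa->b; aba->aa; ba->b; baa->a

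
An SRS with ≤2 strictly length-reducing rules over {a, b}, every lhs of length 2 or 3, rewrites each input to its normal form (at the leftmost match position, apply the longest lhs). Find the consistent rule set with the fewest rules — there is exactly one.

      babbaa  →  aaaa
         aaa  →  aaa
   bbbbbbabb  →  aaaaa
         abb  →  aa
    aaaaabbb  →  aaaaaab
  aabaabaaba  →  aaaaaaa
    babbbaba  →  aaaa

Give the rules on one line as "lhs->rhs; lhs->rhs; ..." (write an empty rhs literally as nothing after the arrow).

  | babbaa => abbaa => aaaa
  | aaa
  | bbbbbbabb => abbbbabb => aabbabb => aaaabb => aaaaa
  | abb => aa

ba->a; bb->a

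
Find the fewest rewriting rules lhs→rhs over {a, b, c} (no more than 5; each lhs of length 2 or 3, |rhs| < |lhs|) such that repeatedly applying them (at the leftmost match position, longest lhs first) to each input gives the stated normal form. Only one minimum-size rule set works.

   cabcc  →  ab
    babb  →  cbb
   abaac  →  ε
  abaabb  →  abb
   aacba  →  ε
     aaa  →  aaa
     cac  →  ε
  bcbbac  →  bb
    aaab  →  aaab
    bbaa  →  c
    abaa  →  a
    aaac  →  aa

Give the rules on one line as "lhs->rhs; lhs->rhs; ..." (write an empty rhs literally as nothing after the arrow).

ac->; ba->c; bc->b; ca->a

  | cabcc => abcc => abc => ab
  | babb => cbb
  | abaac => acac => ac => ε
  | abaabb => acabb => abb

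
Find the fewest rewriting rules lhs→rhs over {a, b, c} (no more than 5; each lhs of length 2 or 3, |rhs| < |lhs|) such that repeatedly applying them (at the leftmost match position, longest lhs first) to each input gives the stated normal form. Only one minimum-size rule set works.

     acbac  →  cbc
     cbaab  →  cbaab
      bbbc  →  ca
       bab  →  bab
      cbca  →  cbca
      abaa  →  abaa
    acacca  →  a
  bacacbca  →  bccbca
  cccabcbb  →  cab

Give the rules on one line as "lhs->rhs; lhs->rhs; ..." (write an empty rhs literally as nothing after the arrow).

ac->c; bbc->cb; bcb->ca; ccc->

  | acbac => cbac => cbc
  | cbaab
  | bbbc => bcb => ca
  | bab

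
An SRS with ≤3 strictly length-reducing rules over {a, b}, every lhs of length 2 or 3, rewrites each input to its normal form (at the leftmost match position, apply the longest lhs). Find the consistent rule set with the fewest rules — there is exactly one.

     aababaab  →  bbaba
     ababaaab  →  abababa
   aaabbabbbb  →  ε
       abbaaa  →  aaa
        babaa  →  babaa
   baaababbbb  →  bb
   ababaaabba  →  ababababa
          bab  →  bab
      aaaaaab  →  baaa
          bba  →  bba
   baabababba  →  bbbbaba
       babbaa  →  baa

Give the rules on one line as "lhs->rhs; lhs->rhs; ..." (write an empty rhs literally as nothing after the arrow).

aab->ba; abb->

  | aababaab => baabaab => bbaaab => bbaba
  | ababaaab => abababa
  | aaabbabbbb => abababbbb => ababbb => abb => ε
  | abbaaa => aaa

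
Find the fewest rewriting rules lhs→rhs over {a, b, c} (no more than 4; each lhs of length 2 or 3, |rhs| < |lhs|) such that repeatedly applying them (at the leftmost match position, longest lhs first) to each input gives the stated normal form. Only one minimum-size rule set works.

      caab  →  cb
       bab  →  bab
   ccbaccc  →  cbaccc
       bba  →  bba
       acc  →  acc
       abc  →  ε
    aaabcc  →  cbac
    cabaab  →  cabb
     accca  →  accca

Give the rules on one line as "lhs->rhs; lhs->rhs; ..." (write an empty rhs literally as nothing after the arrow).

  | caab => cb
  | bab
  | ccbaccc => cbaccc
  | bba

aa->; aaa->cb; bc->a; ccb->cb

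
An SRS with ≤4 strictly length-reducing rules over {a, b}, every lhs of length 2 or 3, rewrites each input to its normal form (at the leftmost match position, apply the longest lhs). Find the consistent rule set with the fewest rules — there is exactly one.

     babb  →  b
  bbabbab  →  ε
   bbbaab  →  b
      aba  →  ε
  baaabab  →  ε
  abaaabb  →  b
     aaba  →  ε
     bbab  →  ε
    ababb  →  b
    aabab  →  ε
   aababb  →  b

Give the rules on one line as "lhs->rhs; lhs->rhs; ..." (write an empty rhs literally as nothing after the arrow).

ab->b; ba->; bab->; bb->b

  | babb => b
  | bbabbab => babbab => bab => ε
  | bbbaab => bbaab => baab => ab => b
  | aba => ba => ε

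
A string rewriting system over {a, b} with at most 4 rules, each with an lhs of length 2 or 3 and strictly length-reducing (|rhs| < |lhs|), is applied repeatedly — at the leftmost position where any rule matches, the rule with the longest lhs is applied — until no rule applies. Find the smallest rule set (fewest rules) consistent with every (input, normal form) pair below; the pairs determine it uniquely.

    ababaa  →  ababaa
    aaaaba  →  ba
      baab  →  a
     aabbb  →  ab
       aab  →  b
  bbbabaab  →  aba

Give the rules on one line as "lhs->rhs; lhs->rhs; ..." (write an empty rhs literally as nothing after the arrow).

aab->b; abb->a; bb->a

  | ababaa
  | aaaaba => aaba => ba
  | baab => bb => a
  | aabbb => bbb => ab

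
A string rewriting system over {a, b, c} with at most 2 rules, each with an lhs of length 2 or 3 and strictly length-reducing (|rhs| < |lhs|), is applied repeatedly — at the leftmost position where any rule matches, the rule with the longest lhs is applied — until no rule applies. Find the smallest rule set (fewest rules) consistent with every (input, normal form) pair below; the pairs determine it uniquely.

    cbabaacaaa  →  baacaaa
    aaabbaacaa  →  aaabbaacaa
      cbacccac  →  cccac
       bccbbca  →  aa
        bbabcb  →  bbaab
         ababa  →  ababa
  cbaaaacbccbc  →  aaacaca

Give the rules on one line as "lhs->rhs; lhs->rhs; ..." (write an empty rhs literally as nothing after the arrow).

bc->a; cba->

  | cbabaacaaa => baacaaa
  | aaabbaacaa
  | cbacccac => cccac
  | bccbbca => acbbca => acbaa => aa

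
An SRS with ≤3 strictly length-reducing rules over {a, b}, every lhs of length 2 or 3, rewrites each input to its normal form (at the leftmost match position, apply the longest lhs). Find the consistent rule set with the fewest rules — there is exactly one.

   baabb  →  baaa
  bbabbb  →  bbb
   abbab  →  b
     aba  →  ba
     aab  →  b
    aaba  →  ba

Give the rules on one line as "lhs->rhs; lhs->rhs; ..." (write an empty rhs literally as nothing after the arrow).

ab->b; abb->aa

  | baabb => baaa
  | bbabbb => bbaab => bbab => bbb
  | abbab => aaab => aab => ab => b
  | aba => ba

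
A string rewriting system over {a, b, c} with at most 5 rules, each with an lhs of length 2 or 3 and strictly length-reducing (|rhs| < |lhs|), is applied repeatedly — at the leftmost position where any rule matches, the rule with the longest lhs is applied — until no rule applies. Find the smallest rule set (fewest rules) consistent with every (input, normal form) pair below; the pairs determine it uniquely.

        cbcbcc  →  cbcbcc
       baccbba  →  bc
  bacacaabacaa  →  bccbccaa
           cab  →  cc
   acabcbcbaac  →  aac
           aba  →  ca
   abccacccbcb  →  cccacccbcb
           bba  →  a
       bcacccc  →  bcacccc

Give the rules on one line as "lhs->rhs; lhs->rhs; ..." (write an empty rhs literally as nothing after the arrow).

ab->c; aca->bc; ba->a; cba->a

  | cbcbcc
  | baccbba => accbba => accba => aca => bc
  | bacacaabacaa => acacaabacaa => bccaabacaa => bccacacaa => bccbccaa
  | cab => cc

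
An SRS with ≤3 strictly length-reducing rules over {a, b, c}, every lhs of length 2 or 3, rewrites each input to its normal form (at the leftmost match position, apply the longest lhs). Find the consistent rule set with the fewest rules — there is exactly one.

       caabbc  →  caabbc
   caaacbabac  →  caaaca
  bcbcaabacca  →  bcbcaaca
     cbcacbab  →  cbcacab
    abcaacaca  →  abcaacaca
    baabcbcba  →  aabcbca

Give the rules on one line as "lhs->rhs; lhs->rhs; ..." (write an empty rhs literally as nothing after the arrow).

  | caabbc
  | caaacbabac => caaacabac => caaaca
  | bcbcaabacca => bcbcaaca
  | cbcacbab => cbcacab

ba->a; bac->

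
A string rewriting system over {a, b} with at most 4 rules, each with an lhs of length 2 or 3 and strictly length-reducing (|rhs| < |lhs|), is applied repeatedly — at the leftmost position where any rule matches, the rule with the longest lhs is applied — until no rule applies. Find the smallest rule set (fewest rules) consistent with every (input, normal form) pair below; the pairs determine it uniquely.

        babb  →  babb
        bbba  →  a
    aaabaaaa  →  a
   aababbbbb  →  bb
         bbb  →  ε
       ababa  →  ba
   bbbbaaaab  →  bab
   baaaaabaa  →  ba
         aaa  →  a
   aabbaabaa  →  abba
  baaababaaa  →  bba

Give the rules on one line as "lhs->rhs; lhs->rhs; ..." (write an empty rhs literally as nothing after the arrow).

aa->a; aba->; bbb->

  | babb
  | bbba => a
  | aaabaaaa => aabaaaa => abaaaa => aaa => aa => a
  | aababbbbb => ababbbbb => bbbbb => bb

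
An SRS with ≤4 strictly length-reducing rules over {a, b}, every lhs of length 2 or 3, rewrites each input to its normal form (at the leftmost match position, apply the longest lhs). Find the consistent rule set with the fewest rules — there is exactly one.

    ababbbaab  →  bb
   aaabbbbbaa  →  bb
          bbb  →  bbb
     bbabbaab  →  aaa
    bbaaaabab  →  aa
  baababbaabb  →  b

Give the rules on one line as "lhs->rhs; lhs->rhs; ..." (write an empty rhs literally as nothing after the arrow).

ab->; aba->ab; ba->b; bab->aa

  | ababbbaab => abbbbaab => bbbaab => bbbab => bbaa => bba => bb
  | aaabbbbbaa => aabbbbaa => abbbaa => bbaa => bba => bb
  | bbb
  | bbabbaab => baabaab => babaab => aaaab => aaa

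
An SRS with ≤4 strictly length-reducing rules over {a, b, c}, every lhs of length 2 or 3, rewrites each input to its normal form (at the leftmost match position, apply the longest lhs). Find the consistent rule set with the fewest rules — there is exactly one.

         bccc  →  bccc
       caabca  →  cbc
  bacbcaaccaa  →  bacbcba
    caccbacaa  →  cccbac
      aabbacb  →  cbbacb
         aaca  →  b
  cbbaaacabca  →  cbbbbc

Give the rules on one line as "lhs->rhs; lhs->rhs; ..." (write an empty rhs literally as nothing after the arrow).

aa->c; ca->c; cca->b

  | bccc
  | caabca => cabca => cbca => cbc
  | bacbcaaccaa => bacbcaccaa => bacbcccaa => bacbcba
  | caccbacaa => cccbacaa => cccbaca => cccbac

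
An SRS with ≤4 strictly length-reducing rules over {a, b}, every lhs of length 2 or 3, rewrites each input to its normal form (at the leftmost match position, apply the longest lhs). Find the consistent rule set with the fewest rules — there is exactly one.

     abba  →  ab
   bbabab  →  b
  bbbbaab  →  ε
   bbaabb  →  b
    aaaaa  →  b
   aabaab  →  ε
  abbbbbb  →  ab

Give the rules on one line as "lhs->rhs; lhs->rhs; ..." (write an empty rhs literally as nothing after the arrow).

aa->b; bab->; bb->b; bba->b

  | abba => ab
  | bbabab => bbab => bb => b
  | bbbbaab => bbbaab => bbaab => bab => ε
  | bbaabb => babb => b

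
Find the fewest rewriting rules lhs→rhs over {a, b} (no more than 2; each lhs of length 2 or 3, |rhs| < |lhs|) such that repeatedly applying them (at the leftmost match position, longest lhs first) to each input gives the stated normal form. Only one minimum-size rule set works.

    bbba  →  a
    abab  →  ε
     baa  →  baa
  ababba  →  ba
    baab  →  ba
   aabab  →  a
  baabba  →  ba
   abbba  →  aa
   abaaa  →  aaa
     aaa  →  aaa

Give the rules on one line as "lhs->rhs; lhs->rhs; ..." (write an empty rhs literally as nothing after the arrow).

  | bbba => aba => a
  | abab => ab => ε
  | baa
  | ababba => abba => ba

ab->; bb->a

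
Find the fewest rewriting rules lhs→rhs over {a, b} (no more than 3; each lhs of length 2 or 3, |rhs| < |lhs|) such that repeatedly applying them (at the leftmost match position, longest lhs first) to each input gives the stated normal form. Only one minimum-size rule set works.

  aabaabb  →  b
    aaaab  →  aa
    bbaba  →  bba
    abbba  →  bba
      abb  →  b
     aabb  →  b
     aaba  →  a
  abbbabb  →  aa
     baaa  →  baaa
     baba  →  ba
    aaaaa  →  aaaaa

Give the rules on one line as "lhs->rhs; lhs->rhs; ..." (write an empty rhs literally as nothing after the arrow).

aab->; ab->; bbb->aa

  | aabaabb => aabb => b
  | aaaab => aa
  | bbaba => bba
  | abbba => bba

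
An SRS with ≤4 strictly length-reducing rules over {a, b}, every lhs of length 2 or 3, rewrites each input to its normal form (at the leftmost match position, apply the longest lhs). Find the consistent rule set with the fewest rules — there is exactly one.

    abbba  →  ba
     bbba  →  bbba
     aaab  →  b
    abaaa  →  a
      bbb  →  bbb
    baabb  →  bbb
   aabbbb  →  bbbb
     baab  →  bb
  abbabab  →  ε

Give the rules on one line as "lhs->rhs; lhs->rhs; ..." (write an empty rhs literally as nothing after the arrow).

aa->a; aab->b; ab->; abb->

  | abbba => ba
  | bbba
  | aaab => aab => b
  | abaaa => aaa => aa => a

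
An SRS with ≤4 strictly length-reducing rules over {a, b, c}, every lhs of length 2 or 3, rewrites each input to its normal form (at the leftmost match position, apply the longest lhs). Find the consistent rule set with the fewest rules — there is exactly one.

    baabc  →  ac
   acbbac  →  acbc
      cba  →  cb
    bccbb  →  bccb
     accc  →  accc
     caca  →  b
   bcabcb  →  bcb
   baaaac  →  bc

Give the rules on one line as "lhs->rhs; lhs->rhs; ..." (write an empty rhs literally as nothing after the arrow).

ba->b; bab->a; bb->b; ca->b

  | baabc => babc => ac
  | acbbac => acbac => acbc
  | cba => cb
  | bccbb => bccb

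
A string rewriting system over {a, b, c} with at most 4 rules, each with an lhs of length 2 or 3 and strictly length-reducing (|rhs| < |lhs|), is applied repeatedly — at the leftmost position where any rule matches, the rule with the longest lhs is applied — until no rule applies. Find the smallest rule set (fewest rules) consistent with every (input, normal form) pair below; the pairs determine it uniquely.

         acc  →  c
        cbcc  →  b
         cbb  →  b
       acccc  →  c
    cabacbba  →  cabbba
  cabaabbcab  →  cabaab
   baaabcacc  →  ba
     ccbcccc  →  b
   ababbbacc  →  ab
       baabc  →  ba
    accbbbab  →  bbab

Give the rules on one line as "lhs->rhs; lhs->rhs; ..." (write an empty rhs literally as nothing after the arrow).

ac->; bc->c; cb->; cc->b

  | acc => c
  | cbcc => cc => b
  | cbb => b
  | acccc => ccc => bc => c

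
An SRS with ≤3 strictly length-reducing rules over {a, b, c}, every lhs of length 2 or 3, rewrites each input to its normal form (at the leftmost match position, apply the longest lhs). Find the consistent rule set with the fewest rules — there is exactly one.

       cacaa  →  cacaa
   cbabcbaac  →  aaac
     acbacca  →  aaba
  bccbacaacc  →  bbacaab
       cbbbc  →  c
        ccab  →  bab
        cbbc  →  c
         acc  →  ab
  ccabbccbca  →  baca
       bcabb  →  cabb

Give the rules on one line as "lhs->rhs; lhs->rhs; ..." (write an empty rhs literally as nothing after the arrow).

  | cacaa
  | cbabcbaac => abcbaac => acbaac => aaac
  | acbacca => aacca => aaba
  | bccbacaacc => ccbacaacc => bbacaacc => bbacaab

bc->c; cb->; cc->b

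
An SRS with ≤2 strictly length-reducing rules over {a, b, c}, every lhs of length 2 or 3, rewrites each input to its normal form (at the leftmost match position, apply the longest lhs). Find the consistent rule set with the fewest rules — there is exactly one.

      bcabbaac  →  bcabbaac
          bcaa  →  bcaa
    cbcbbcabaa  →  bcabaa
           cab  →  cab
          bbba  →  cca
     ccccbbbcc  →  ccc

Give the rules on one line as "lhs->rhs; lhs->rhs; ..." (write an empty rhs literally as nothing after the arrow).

bbb->cc; cb->

  | bcabbaac
  | bcaa
  | cbcbbcabaa => cbbcabaa => bcabaa
  | cab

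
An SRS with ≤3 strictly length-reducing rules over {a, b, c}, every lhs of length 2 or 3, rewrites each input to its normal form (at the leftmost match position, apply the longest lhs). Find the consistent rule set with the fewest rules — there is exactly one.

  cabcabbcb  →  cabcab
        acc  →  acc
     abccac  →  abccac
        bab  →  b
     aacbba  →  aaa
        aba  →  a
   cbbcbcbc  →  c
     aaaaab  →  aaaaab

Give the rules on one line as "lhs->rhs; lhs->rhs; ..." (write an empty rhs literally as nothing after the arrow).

ba->; bb->; cb->b

  | cabcabbcb => cabcacb => cabcab
  | acc
  | abccac
  | bab => b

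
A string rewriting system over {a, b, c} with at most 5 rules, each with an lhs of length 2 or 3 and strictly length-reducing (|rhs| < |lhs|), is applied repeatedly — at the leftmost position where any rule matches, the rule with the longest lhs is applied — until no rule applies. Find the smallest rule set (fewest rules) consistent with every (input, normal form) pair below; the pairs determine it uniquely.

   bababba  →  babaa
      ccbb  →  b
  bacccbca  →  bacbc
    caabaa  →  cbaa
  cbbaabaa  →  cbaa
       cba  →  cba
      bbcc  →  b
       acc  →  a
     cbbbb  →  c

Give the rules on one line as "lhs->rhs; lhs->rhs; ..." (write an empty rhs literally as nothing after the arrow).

acc->a; bb->; ca->c; cc->b

  | bababba => babaa
  | ccbb => bbb => b
  | bacccbca => bacbca => bacbc
  | caabaa => cabaa => cbaa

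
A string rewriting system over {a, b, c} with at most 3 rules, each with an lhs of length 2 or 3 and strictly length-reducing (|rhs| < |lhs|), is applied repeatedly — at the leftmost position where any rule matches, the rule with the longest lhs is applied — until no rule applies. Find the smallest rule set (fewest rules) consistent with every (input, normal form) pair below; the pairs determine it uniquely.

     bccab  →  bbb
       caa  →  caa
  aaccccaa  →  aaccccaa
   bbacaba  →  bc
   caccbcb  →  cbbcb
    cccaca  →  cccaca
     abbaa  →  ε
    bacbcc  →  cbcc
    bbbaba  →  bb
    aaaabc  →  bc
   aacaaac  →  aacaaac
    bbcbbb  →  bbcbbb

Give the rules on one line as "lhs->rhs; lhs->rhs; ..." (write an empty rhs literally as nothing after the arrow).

ab->b; ba->; ccb->bb

  | bccab => bccb => bbb
  | caa
  | aaccccaa
  | bbacaba => bcaba => bcba => bc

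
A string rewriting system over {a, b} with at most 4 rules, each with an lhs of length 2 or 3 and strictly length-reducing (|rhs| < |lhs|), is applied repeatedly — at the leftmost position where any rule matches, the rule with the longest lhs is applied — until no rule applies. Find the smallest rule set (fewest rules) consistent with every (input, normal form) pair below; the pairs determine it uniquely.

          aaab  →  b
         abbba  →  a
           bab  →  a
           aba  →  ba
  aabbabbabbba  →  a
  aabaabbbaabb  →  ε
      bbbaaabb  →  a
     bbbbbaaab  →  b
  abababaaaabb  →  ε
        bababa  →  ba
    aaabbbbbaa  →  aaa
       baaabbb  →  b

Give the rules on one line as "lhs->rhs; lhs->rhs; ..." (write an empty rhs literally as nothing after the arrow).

ab->b; bb->a; bbb->

  | aaab => aab => ab => b
  | abbba => bbba => a
  | bab => bb => a
  | aba => ba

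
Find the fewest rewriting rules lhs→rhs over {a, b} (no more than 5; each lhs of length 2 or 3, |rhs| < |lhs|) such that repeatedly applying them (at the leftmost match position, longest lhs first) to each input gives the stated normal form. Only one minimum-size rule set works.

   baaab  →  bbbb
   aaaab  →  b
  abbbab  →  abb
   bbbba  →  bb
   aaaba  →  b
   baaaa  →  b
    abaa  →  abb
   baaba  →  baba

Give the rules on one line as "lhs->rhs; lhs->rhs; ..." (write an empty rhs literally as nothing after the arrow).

aa->b; aaa->bb; aab->ab; bba->

  | baaab => bbbb
  | aaaab => bbab => b
  | abbbab => abb
  | bbbba => bb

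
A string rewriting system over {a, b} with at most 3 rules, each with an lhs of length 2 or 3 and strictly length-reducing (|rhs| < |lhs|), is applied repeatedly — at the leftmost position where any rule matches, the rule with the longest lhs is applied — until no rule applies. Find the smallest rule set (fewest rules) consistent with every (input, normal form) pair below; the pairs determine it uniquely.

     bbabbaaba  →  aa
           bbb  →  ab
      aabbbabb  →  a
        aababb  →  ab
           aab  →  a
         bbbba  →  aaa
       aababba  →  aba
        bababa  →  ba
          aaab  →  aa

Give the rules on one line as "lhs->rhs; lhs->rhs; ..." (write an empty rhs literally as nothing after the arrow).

  | bbabbaaba => aabbaaba => bbbaaba => abaaba => abbba => aaba => bba => aa
  | bbb => ab
  | aabbbabb => bbbbabb => abbabb => aaabb => abbb => aab => bb => a
  | aababb => bbabb => aabb => bbb => ab

aab->bb; bab->b; bb->a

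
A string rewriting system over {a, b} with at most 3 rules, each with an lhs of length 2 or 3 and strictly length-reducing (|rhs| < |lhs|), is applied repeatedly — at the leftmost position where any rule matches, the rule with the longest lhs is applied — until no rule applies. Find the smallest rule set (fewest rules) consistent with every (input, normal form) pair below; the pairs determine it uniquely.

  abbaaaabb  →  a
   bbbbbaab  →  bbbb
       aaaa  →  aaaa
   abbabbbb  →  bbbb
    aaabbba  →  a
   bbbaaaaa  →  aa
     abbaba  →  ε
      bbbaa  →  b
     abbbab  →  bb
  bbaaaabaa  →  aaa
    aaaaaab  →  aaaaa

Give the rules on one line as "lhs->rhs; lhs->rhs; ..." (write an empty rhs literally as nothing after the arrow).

ab->; ba->

  | abbaaaabb => baaaabb => aaabb => aab => a
  | bbbbbaab => bbbbab => bbbb
  | aaaa
  | abbabbbb => babbbb => bbbb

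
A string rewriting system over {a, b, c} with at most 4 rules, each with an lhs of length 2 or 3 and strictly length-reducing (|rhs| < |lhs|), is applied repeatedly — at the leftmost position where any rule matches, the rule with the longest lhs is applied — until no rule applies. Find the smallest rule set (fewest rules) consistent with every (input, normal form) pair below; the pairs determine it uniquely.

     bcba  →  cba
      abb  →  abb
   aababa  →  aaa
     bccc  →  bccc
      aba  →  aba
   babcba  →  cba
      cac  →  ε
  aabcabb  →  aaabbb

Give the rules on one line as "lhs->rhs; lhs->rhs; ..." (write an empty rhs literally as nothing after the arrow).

  | bcba => cba
  | abb
  | aababa => aaa
  | bccc

bab->; bca->ab; bcb->cb; cac->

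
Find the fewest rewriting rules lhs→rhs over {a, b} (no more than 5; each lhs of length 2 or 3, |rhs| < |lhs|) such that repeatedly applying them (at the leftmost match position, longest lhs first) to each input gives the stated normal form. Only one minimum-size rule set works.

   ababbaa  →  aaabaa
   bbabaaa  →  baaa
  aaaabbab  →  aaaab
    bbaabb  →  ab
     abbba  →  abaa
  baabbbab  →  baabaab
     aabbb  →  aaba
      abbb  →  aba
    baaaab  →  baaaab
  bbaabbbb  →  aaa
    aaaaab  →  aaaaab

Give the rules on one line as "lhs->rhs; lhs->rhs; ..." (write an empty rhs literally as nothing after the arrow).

  | ababbaa => aaabaa
  | bbabaaa => baaa
  | aaaabbab => aaaab
  | bbaabb => abb => ab

bab->aa; bb->b; bba->; bbb->ba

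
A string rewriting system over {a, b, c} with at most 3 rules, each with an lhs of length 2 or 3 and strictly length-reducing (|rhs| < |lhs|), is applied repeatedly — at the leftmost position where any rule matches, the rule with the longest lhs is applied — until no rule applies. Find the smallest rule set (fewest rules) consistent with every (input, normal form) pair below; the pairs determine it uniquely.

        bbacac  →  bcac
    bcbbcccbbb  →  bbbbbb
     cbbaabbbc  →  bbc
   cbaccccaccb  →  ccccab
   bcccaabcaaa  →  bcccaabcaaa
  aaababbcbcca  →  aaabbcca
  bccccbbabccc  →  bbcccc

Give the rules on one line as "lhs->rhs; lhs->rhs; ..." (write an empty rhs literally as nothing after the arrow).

  | bbacac => bcac
  | bcbbcccbbb => bbbcccbbb => bbbccbbb => bbbcbbb => bbbbbb
  | cbbaabbbc => bbaabbbc => babbbc => cbbc => bbc
  | cbaccccaccb => baccccaccb => ccccaccb => ccccacb => ccccab

ba->; bab->c; cb->b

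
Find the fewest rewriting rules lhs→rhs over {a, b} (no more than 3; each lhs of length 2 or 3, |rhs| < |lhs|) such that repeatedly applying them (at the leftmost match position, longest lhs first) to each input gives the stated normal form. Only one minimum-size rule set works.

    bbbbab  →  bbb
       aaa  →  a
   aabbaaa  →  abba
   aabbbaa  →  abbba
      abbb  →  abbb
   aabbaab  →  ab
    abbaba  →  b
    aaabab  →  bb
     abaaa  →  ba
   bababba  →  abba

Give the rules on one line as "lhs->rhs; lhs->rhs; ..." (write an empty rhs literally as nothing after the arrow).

  | bbbbab => bbb
  | aaa => aa => a
  | aabbaaa => abbaaa => abbaa => abba
  | aabbbaa => abbbaa => abbba

aa->a; aba->b; bab->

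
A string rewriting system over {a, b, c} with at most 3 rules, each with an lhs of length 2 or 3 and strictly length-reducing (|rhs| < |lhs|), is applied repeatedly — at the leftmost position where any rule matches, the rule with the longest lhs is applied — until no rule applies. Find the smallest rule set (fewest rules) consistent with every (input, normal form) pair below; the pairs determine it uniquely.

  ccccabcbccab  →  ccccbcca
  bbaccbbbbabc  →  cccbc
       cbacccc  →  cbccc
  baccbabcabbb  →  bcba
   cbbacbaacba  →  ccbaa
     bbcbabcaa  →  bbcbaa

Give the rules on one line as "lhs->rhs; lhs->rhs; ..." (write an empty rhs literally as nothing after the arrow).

ab->a; ac->; bba->ac

  | ccccabcbccab => ccccacbccab => ccccbccab => ccccbcca
  | bbaccbbbbabc => acccbbbbabc => ccbbbbabc => ccbbacbc => ccaccbc => cccbc
  | cbacccc => cbccc
  | baccbabcabbb => bcbabcabbb => bcbacabbb => bcbabbb => bcbabb => bcbab => bcba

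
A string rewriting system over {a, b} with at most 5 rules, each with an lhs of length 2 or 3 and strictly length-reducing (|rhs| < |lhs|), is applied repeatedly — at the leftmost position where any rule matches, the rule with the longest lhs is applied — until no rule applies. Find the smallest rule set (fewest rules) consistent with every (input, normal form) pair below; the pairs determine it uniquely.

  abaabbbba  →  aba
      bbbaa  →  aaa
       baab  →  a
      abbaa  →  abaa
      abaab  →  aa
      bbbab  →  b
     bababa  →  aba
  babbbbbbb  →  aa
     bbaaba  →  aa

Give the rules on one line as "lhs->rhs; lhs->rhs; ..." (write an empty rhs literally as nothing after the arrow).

aab->bb; bab->; bb->b; bbb->a

  | abaabbbba => abbbbbba => aabbba => bbbba => aba
  | bbbaa => aaa
  | baab => bbb => a
  | abbaa => abaa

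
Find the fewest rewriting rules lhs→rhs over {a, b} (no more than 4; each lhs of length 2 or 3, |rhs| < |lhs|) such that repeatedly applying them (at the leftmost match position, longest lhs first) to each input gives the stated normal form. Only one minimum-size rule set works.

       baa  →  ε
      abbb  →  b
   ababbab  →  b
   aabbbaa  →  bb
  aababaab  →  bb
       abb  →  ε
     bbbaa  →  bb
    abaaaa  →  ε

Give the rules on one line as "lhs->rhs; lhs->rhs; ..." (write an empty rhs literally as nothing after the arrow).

aa->; ab->b; abb->aa; baa->

  | baa => ε
  | abbb => aab => b
  | ababbab => babbab => baaab => ab => b
  | aabbbaa => bbbaa => bb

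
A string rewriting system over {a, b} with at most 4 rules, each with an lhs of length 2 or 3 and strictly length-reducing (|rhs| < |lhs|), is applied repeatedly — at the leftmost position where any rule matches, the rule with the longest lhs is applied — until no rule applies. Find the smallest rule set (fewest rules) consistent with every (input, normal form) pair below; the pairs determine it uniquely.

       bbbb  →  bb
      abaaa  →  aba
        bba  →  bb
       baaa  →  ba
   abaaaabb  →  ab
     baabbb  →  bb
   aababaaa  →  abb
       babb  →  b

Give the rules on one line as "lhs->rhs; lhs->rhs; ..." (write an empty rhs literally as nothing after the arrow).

  | bbbb => bb
  | abaaa => abaa => aba
  | bba => bb
  | baaa => baa => ba

aa->a; bab->bb; bba->bb; bbb->b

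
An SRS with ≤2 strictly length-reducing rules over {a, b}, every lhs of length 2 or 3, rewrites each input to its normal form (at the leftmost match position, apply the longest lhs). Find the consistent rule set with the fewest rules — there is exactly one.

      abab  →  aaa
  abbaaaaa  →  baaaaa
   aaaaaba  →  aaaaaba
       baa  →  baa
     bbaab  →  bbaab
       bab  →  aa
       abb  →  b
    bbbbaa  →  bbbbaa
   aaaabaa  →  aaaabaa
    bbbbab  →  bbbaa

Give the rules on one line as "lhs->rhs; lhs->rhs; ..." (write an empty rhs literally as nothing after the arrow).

abb->b; bab->aa

  | abab => aaa
  | abbaaaaa => baaaaa
  | aaaaaba
  | baa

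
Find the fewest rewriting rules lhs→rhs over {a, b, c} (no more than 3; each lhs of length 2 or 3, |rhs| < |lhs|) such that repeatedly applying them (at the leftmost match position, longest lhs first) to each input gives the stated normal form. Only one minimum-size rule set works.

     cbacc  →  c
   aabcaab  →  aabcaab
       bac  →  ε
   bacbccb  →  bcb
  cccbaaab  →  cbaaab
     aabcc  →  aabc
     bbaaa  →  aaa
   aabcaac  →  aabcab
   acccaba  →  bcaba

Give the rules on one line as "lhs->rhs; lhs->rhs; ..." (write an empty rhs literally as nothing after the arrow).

  | cbacc => cbbc => cc => c
  | aabcaab
  | bac => bb => ε
  | bacbccb => bbbccb => bccb => bcb

ac->b; bb->; cc->c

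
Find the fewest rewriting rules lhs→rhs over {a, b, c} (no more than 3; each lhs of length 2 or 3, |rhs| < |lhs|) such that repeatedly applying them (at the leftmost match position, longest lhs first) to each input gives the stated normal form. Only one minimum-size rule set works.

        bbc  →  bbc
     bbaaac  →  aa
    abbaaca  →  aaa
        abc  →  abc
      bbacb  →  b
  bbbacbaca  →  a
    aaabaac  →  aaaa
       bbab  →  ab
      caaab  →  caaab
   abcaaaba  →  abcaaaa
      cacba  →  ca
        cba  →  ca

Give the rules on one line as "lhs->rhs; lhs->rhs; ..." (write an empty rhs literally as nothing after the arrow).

  | bbc
  | bbaaac => baaac => aaac => aa
  | abbaaca => abaaca => aaaca => aaa
  | abc

ac->; ba->a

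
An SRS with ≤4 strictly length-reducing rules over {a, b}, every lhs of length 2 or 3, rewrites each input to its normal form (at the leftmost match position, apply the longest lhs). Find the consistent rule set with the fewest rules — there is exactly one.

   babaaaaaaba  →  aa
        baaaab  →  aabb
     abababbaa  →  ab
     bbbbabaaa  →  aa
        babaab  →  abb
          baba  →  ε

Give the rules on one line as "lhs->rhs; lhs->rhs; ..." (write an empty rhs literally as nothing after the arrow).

aaa->b; ba->; baa->ab; bbb->a

  | babaaaaaaba => baaaaaaba => abaaaaba => aabaaba => aaabba => bbba => aa
  | baaaab => abaab => aabb
  | abababbaa => ababbaa => abbaa => abab => ab
  | bbbbabaaa => ababaaa => abaaa => aaba => aa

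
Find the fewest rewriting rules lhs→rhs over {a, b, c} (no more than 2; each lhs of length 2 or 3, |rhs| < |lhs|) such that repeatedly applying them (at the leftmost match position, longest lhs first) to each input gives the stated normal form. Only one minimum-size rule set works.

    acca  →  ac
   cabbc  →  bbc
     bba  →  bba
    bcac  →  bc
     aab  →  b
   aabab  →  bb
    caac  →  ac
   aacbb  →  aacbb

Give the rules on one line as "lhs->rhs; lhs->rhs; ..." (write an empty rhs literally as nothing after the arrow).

ab->b; ca->

  | acca => ac
  | cabbc => bbc
  | bba
  | bcac => bc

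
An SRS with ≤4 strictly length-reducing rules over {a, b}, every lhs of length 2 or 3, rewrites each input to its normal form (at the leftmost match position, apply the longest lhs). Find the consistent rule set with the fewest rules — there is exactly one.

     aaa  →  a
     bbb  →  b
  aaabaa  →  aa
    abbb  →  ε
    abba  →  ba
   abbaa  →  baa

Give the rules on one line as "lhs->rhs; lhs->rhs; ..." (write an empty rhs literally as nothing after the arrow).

  | aaa => a
  | bbb => b
  | aaabaa => abaa => aa
  | abbb => bb => ε

aaa->a; ab->; bb->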